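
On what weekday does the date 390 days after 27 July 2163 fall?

Monday

First find the weekday of Jul 27, 2163. Doomsday rule: the anchor day for the 2100s is Sunday. For year 63: 63÷12 = 5 r 3, and 3÷4 = 0, so 5+3+0 = 8.
Sunday + 8 ≡ Monday — that's 2163's doomsday.
In July the doomsday date is Jul 11.
Jul 27 is 16 days after Jul 11; 16 mod 7 = 2, so Monday + 2 = Wednesday.
390 mod 7 = 5, so 390 days after a Wednesday is Wednesday + 5 = Monday.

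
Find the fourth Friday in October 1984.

October 1, 1984 is a Monday.
The first Friday is therefore October 5 (4 days later).
The fourth Friday is 5 + 3×7 = October 26.

October 26, 1984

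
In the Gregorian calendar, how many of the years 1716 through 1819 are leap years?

25

Multiples of 4 in [1716,1819]: 26.
Of those, multiples of 100: 1 (not leap unless ÷400).
Multiples of 400: 0.
Leap years = 26 − 1 + 0 = 25.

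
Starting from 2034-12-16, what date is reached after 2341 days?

May 14, 2041

+365 (one year) → Dec 16, 2035 (1976 left).
+366 (one year; includes Feb 29, 2036) → Dec 16, 2036 (1610 left).
+365 (one year) → Dec 16, 2037 (1245 left).
+365 (one year) → Dec 16, 2038 (880 left).
+365 (one year) → Dec 16, 2039 (515 left).
+366 (one year; includes Feb 29, 2040) → Dec 16, 2040 (149 left).
Dec has 31 days: +16 → Jan 1, 2041 (133 left).
Jan has 31 days: +31 → Feb 1, 2041 (102 left).
Feb has 28 days: +28 → Mar 1, 2041 (74 left).
Mar has 31 days: +31 → Apr 1, 2041 (43 left).
Apr has 30 days: +30 → May 1, 2041 (13 left).
+13 → May 14, 2041.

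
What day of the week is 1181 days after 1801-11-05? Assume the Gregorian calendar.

First find the weekday of Nov 5, 1801. Doomsday rule: the anchor day for the 1800s is Friday. For year 01: 1÷12 = 0 r 1, and 1÷4 = 0, so 0+1+0 = 1.
Friday + 1 ≡ Saturday — that's 1801's doomsday.
In November the doomsday date is Nov 7.
Nov 5 is 2 days before Nov 7; 2 mod 7 = 2, so Saturday − 2 = Thursday.
1181 mod 7 = 5, so 1181 days after a Thursday is Thursday + 5 = Tuesday.

Tuesday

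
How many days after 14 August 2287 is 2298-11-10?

Aug 14, 2287 → Aug 14, 2288: 366 days (Feb 29, 2288 is in that span).
Aug 14, 2288 → Aug 14, 2289: 365 days.
Aug 14, 2289 → Aug 14, 2290: 365 days.
Aug 14, 2290 → Aug 14, 2291: 365 days.
Aug 14, 2291 → Aug 14, 2292: 366 days (Feb 29, 2292 is in that span).
Aug 14, 2292 → Aug 14, 2293: 365 days.
Aug 14, 2293 → Aug 14, 2294: 365 days.
Aug 14, 2294 → Aug 14, 2295: 365 days.
Aug 14, 2295 → Aug 14, 2296: 366 days (Feb 29, 2296 is in that span).
Aug 14, 2296 → Aug 14, 2297: 365 days.
Aug 14, 2297 → Aug 14, 2298: 365 days.
Aug 14, 2298 → Sep 14, 2298: 31 days (August has 31).
Sep 14, 2298 → Oct 14, 2298: 30 days (September has 30).
Oct 14, 2298 → Nov 10, 2298: 27 days.
Total: 4106 days.

4106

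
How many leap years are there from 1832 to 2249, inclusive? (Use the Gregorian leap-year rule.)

102

Multiples of 4 in [1832,2249]: 105.
Of those, multiples of 100: 4 (not leap unless ÷400).
Multiples of 400: 1.
Leap years = 105 − 4 + 1 = 102.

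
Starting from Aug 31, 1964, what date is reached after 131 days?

January 9, 1965

Aug has 31 days: +1 → Sep 1, 1964 (130 left).
Sep has 30 days: +30 → Oct 1, 1964 (100 left).
Oct has 31 days: +31 → Nov 1, 1964 (69 left).
Nov has 30 days: +30 → Dec 1, 1964 (39 left).
Dec has 31 days: +31 → Jan 1, 1965 (8 left).
+8 → Jan 9, 1965.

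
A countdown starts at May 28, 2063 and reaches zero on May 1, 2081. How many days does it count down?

6548

May 28, 2063 → May 28, 2064: 366 days (Feb 29, 2064 is in that span).
May 28, 2064 → May 28, 2065: 365 days.
May 28, 2065 → May 28, 2066: 365 days.
May 28, 2066 → May 28, 2067: 365 days.
May 28, 2067 → May 28, 2068: 366 days (Feb 29, 2068 is in that span).
May 28, 2068 → May 28, 2069: 365 days.
May 28, 2069 → May 28, 2070: 365 days.
May 28, 2070 → May 28, 2071: 365 days.
May 28, 2071 → May 28, 2072: 366 days (Feb 29, 2072 is in that span).
May 28, 2072 → May 28, 2073: 365 days.
May 28, 2073 → May 28, 2074: 365 days.
May 28, 2074 → May 28, 2075: 365 days.
May 28, 2075 → May 28, 2076: 366 days (Feb 29, 2076 is in that span).
May 28, 2076 → May 28, 2077: 365 days.
May 28, 2077 → May 28, 2078: 365 days.
May 28, 2078 → May 28, 2079: 365 days.
May 28, 2079 → May 28, 2080: 366 days (Feb 29, 2080 is in that span).
May 28, 2080 → Jun 28, 2080: 31 days (May has 31).
Jun 28, 2080 → Jul 28, 2080: 30 days (June has 30).
Jul 28, 2080 → Aug 28, 2080: 31 days (July has 31).
Aug 28, 2080 → Sep 28, 2080: 31 days (August has 31).
Sep 28, 2080 → Oct 28, 2080: 30 days (September has 30).
Oct 28, 2080 → Nov 28, 2080: 31 days (October has 31).
Nov 28, 2080 → Dec 28, 2080: 30 days (November has 30).
Dec 28, 2080 → Jan 28, 2081: 31 days (December has 31).
Jan 28, 2081 → Feb 28, 2081: 31 days (January has 31).
Feb 28, 2081 → Mar 28, 2081: 28 days (February has 28).
Mar 28, 2081 → Apr 28, 2081: 31 days (March has 31).
Apr 28, 2081 → May 1, 2081: 3 days.
Total: 6548 days.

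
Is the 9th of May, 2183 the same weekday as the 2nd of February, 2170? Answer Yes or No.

From Feb 2, 2170 to May 9, 2183 is 4844 days.
4844 mod 7 = 0, so they are the same weekday.
(Feb 2, 2170 is a Friday; May 9, 2183 is a Friday.)

Yes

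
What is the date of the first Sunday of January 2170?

January 7, 2170

January 1, 2170 is a Monday.
The first Sunday is therefore January 7 (6 days later).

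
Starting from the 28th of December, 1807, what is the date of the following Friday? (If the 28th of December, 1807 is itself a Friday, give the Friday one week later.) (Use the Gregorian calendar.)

January 1, 1808

Dec 28, 1807 is a Monday.
From Monday to the next Friday is 4 days.
Dec 28, 1807 + 4 = Jan 1, 1808.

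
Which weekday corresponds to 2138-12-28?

Doomsday rule: the anchor day for the 2100s is Sunday. For year 38: 38÷12 = 3 r 2, and 2÷4 = 0, so 3+2+0 = 5.
Sunday + 5 ≡ Friday — that's 2138's doomsday.
In December the doomsday date is Dec 12.
Dec 28 is 16 days after Dec 12; 16 mod 7 = 2, so Friday + 2 = Sunday.

Sunday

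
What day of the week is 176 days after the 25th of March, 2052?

Tuesday

First find the weekday of Mar 25, 2052. Doomsday rule: the anchor day for the 2000s is Tuesday. For year 52: 52÷12 = 4 r 4, and 4÷4 = 1, so 4+4+1 = 9.
Tuesday + 9 ≡ Thursday — that's 2052's doomsday.
In March the doomsday date is Mar 14.
Mar 25 is 11 days after Mar 14; 11 mod 7 = 4, so Thursday + 4 = Monday.
176 mod 7 = 1, so 176 days after a Monday is Monday + 1 = Tuesday.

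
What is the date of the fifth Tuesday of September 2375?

September 30, 2375

September 1, 2375 is a Monday.
The first Tuesday is therefore September 2 (1 days later).
The fifth Tuesday is 2 + 4×7 = September 30.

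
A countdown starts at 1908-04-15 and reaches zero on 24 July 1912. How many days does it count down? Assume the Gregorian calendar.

Apr 15, 1908 → Apr 15, 1909: 365 days.
Apr 15, 1909 → Apr 15, 1910: 365 days.
Apr 15, 1910 → Apr 15, 1911: 365 days.
Apr 15, 1911 → Apr 15, 1912: 366 days (Feb 29, 1912 is in that span).
Apr 15, 1912 → May 15, 1912: 30 days (April has 30).
May 15, 1912 → Jun 15, 1912: 31 days (May has 31).
Jun 15, 1912 → Jul 15, 1912: 30 days (June has 30).
Jul 15, 1912 → Jul 24, 1912: 9 days.
Total: 1561 days.

1561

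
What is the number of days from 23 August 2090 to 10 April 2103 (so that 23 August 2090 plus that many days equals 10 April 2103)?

4612

Aug 23, 2090 → Aug 23, 2091: 365 days.
Aug 23, 2091 → Aug 23, 2092: 366 days (Feb 29, 2092 is in that span).
Aug 23, 2092 → Aug 23, 2093: 365 days.
Aug 23, 2093 → Aug 23, 2094: 365 days.
Aug 23, 2094 → Aug 23, 2095: 365 days.
Aug 23, 2095 → Aug 23, 2096: 366 days (Feb 29, 2096 is in that span).
Aug 23, 2096 → Aug 23, 2097: 365 days.
Aug 23, 2097 → Aug 23, 2098: 365 days.
Aug 23, 2098 → Aug 23, 2099: 365 days.
Aug 23, 2099 → Aug 23, 2100: 365 days.
Aug 23, 2100 → Aug 23, 2101: 365 days.
Aug 23, 2101 → Aug 23, 2102: 365 days.
Aug 23, 2102 → Sep 23, 2102: 31 days (August has 31).
Sep 23, 2102 → Oct 23, 2102: 30 days (September has 30).
Oct 23, 2102 → Nov 23, 2102: 31 days (October has 31).
Nov 23, 2102 → Dec 23, 2102: 30 days (November has 30).
Dec 23, 2102 → Jan 23, 2103: 31 days (December has 31).
Jan 23, 2103 → Feb 23, 2103: 31 days (January has 31).
Feb 23, 2103 → Mar 23, 2103: 28 days (February has 28).
Mar 23, 2103 → Apr 10, 2103: 18 days.
Total: 4612 days.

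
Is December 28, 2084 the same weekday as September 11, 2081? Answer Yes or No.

From Sep 11, 2081 to Dec 28, 2084 is 1204 days.
1204 mod 7 = 0, so they are the same weekday.
(Sep 11, 2081 is a Thursday; Dec 28, 2084 is a Thursday.)

Yes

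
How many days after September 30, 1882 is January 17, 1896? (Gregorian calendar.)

Sep 30, 1882 → Sep 30, 1883: 365 days.
Sep 30, 1883 → Sep 30, 1884: 366 days (Feb 29, 1884 is in that span).
Sep 30, 1884 → Sep 30, 1885: 365 days.
Sep 30, 1885 → Sep 30, 1886: 365 days.
Sep 30, 1886 → Sep 30, 1887: 365 days.
Sep 30, 1887 → Sep 30, 1888: 366 days (Feb 29, 1888 is in that span).
Sep 30, 1888 → Sep 30, 1889: 365 days.
Sep 30, 1889 → Sep 30, 1890: 365 days.
Sep 30, 1890 → Sep 30, 1891: 365 days.
Sep 30, 1891 → Sep 30, 1892: 366 days (Feb 29, 1892 is in that span).
Sep 30, 1892 → Sep 30, 1893: 365 days.
Sep 30, 1893 → Sep 30, 1894: 365 days.
Sep 30, 1894 → Sep 30, 1895: 365 days.
Sep 30, 1895 → Oct 30, 1895: 30 days (September has 30).
Oct 30, 1895 → Nov 30, 1895: 31 days (October has 31).
Nov 30, 1895 → Dec 30, 1895: 30 days (November has 30).
Dec 30, 1895 → Jan 17, 1896: 18 days.
Total: 4857 days.

4857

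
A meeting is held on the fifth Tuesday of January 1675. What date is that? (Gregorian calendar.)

January 29, 1675

January 1, 1675 is a Tuesday.
The first Tuesday is therefore January 1 (same day).
The fifth Tuesday is 1 + 4×7 = January 29.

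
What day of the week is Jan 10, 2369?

Friday

Doomsday rule: the anchor day for the 2300s is Wednesday. For year 69: 69÷12 = 5 r 9, and 9÷4 = 2, so 5+9+2 = 16.
Wednesday + 16 ≡ Friday — that's 2369's doomsday.
In January the doomsday date is Jan 3 (2369 is not a leap year).
Jan 10 is 7 days after Jan 3; 7 mod 7 = 0, so Friday + 0 = Friday.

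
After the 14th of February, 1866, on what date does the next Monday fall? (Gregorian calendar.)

February 19, 1866

Feb 14, 1866 is a Wednesday.
From Wednesday to the next Monday is 5 days.
Feb 14, 1866 + 5 = Feb 19, 1866.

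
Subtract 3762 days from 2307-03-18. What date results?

−365 (one year) → Mar 18, 2306 (3397 left).
−365 (one year) → Mar 18, 2305 (3032 left).
−365 (one year) → Mar 18, 2304 (2667 left).
−366 (one year; includes Feb 29, 2304) → Mar 18, 2303 (2301 left).
−365 (one year) → Mar 18, 2302 (1936 left).
−365 (one year) → Mar 18, 2301 (1571 left).
−365 (one year) → Mar 18, 2300 (1206 left).
−365 (one year) → Mar 18, 2299 (841 left).
−365 (one year) → Mar 18, 2298 (476 left).
−365 (one year) → Mar 18, 2297 (111 left).
−18 → Feb 28, 2297 (end of Feb, 28 days; 93 left).
−28 → Jan 31, 2297 (end of Jan, 31 days; 65 left).
−31 → Dec 31, 2296 (end of Dec, 31 days; 34 left).
−31 → Nov 30, 2296 (end of Nov, 30 days; 3 left).
−3 → Nov 27, 2296.

November 27, 2296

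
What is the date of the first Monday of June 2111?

June 1, 2111

June 1, 2111 is a Monday.
The first Monday is therefore June 1 (same day).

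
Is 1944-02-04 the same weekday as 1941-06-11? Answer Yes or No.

No

From Jun 11, 1941 to Feb 4, 1944 is 968 days.
968 mod 7 = 2, so they are different weekdays.
(Jun 11, 1941 is a Wednesday; Feb 4, 1944 is a Friday.)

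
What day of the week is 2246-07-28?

Tuesday

Doomsday rule: the anchor day for the 2200s is Friday. For year 46: 46÷12 = 3 r 10, and 10÷4 = 2, so 3+10+2 = 15.
Friday + 15 ≡ Saturday — that's 2246's doomsday.
In July the doomsday date is Jul 11.
Jul 28 is 17 days after Jul 11; 17 mod 7 = 3, so Saturday + 3 = Tuesday.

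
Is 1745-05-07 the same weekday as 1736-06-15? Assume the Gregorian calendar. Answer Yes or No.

From Jun 15, 1736 to May 7, 1745 is 3248 days.
3248 mod 7 = 0, so they are the same weekday.
(Jun 15, 1736 is a Friday; May 7, 1745 is a Friday.)

Yes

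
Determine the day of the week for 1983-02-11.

Friday

Doomsday rule: the anchor day for the 1900s is Wednesday. For year 83: 83÷12 = 6 r 11, and 11÷4 = 2, so 6+11+2 = 19.
Wednesday + 19 ≡ Monday — that's 1983's doomsday.
In February the doomsday date is Feb 28 (1983 is not a leap year).
Feb 11 is 17 days before Feb 28; 17 mod 7 = 3, so Monday − 3 = Friday.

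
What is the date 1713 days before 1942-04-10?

−365 (one year) → Apr 10, 1941 (1348 left).
−365 (one year) → Apr 10, 1940 (983 left).
−366 (one year; includes Feb 29, 1940) → Apr 10, 1939 (617 left).
−365 (one year) → Apr 10, 1938 (252 left).
−10 → Mar 31, 1938 (end of Mar, 31 days; 242 left).
−31 → Feb 28, 1938 (end of Feb, 28 days; 211 left).
−28 → Jan 31, 1938 (end of Jan, 31 days; 183 left).
−31 → Dec 31, 1937 (end of Dec, 31 days; 152 left).
−31 → Nov 30, 1937 (end of Nov, 30 days; 121 left).
−30 → Oct 31, 1937 (end of Oct, 31 days; 91 left).
−31 → Sep 30, 1937 (end of Sep, 30 days; 60 left).
−30 → Aug 31, 1937 (end of Aug, 31 days; 30 left).
−30 → Aug 1, 1937.

August 1, 1937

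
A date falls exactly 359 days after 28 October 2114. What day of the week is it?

Tuesday

First find the weekday of Oct 28, 2114. Doomsday rule: the anchor day for the 2100s is Sunday. For year 14: 14÷12 = 1 r 2, and 2÷4 = 0, so 1+2+0 = 3.
Sunday + 3 ≡ Wednesday — that's 2114's doomsday.
In October the doomsday date is Oct 10.
Oct 28 is 18 days after Oct 10; 18 mod 7 = 4, so Wednesday + 4 = Sunday.
359 mod 7 = 2, so 359 days after a Sunday is Sunday + 2 = Tuesday.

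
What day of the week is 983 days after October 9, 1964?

Monday

First find the weekday of Oct 9, 1964. Doomsday rule: the anchor day for the 1900s is Wednesday. For year 64: 64÷12 = 5 r 4, and 4÷4 = 1, so 5+4+1 = 10.
Wednesday + 10 ≡ Saturday — that's 1964's doomsday.
In October the doomsday date is Oct 10.
Oct 9 is 1 day before Oct 10; 1 mod 7 = 1, so Saturday − 1 = Friday.
983 mod 7 = 3, so 983 days after a Friday is Friday + 3 = Monday.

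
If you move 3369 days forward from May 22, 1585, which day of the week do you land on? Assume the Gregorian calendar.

May 22, 1585 is a Wednesday.
3369 mod 7 = 2, so 3369 days after a Wednesday is Wednesday + 2 = Friday.

Friday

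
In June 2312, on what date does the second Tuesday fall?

June 1, 2312 is a Saturday.
The first Tuesday is therefore June 4 (3 days later).
The second Tuesday is 4 + 1×7 = June 11.

June 11, 2312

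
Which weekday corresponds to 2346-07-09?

Tuesday

Doomsday rule: the anchor day for the 2300s is Wednesday. For year 46: 46÷12 = 3 r 10, and 10÷4 = 2, so 3+10+2 = 15.
Wednesday + 15 ≡ Thursday — that's 2346's doomsday.
In July the doomsday date is Jul 11.
Jul 9 is 2 days before Jul 11; 2 mod 7 = 2, so Thursday − 2 = Tuesday.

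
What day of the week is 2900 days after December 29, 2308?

First find the weekday of Dec 29, 2308. Doomsday rule: the anchor day for the 2300s is Wednesday. For year 08: 8÷12 = 0 r 8, and 8÷4 = 2, so 0+8+2 = 10.
Wednesday + 10 ≡ Saturday — that's 2308's doomsday.
In December the doomsday date is Dec 12.
Dec 29 is 17 days after Dec 12; 17 mod 7 = 3, so Saturday + 3 = Tuesday.
2900 mod 7 = 2, so 2900 days after a Tuesday is Tuesday + 2 = Thursday.

Thursday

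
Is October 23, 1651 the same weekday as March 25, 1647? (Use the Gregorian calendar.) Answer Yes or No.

From Mar 25, 1647 to Oct 23, 1651 is 1673 days.
1673 mod 7 = 0, so they are the same weekday.
(Mar 25, 1647 is a Monday; Oct 23, 1651 is a Monday.)

Yes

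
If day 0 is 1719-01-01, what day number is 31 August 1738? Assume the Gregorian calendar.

Jan 1, 1719 → Jan 1, 1720: 365 days.
Jan 1, 1720 → Jan 1, 1721: 366 days (Feb 29, 1720 is in that span).
Jan 1, 1721 → Jan 1, 1722: 365 days.
Jan 1, 1722 → Jan 1, 1723: 365 days.
Jan 1, 1723 → Jan 1, 1724: 365 days.
Jan 1, 1724 → Jan 1, 1725: 366 days (Feb 29, 1724 is in that span).
Jan 1, 1725 → Jan 1, 1726: 365 days.
Jan 1, 1726 → Jan 1, 1727: 365 days.
Jan 1, 1727 → Jan 1, 1728: 365 days.
Jan 1, 1728 → Jan 1, 1729: 366 days (Feb 29, 1728 is in that span).
Jan 1, 1729 → Jan 1, 1730: 365 days.
Jan 1, 1730 → Jan 1, 1731: 365 days.
Jan 1, 1731 → Jan 1, 1732: 365 days.
Jan 1, 1732 → Jan 1, 1733: 366 days (Feb 29, 1732 is in that span).
Jan 1, 1733 → Jan 1, 1734: 365 days.
Jan 1, 1734 → Jan 1, 1735: 365 days.
Jan 1, 1735 → Jan 1, 1736: 365 days.
Jan 1, 1736 → Jan 1, 1737: 366 days (Feb 29, 1736 is in that span).
Jan 1, 1737 → Jan 1, 1738: 365 days.
Jan 1, 1738 → Feb 1, 1738: 31 days (January has 31).
Feb 1, 1738 → Mar 1, 1738: 28 days (February has 28).
Mar 1, 1738 → Apr 1, 1738: 31 days (March has 31).
Apr 1, 1738 → May 1, 1738: 30 days (April has 30).
May 1, 1738 → Jun 1, 1738: 31 days (May has 31).
Jun 1, 1738 → Jul 1, 1738: 30 days (June has 30).
Jul 1, 1738 → Aug 1, 1738: 31 days (July has 31).
Aug 1, 1738 → Aug 31, 1738: 30 days.
Total: 7182 days.

7182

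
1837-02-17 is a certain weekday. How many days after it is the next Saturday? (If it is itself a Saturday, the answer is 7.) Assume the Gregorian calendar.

Feb 17, 1837 is a Friday.
From Friday to the next Saturday is 1 day.

1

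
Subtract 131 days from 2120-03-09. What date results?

October 30, 2119

−9 → Feb 29, 2120 (end of Feb, 29 days; 122 left).
−29 → Jan 31, 2120 (end of Jan, 31 days; 93 left).
−31 → Dec 31, 2119 (end of Dec, 31 days; 62 left).
−31 → Nov 30, 2119 (end of Nov, 30 days; 31 left).
−30 → Oct 31, 2119 (end of Oct, 31 days; 1 left).
−1 → Oct 30, 2119.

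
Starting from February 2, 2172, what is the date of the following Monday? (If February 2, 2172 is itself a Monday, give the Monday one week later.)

Feb 2, 2172 is a Sunday.
From Sunday to the next Monday is 1 day.
Feb 2, 2172 + 1 = Feb 3, 2172.

February 3, 2172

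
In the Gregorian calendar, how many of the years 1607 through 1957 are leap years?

85

Multiples of 4 in [1607,1957]: 88.
Of those, multiples of 100: 3 (not leap unless ÷400).
Multiples of 400: 0.
Leap years = 88 − 3 + 0 = 85.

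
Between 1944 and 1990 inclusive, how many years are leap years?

12

Multiples of 4 in [1944,1990]: 12.
Of those, multiples of 100: 0 (not leap unless ÷400).
Multiples of 400: 0.
Leap years = 12 − 0 + 0 = 12.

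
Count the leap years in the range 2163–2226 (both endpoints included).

15

Multiples of 4 in [2163,2226]: 16.
Of those, multiples of 100: 1 (not leap unless ÷400).
Multiples of 400: 0.
Leap years = 16 − 1 + 0 = 15.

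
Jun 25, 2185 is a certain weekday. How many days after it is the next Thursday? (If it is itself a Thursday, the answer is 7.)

Jun 25, 2185 is a Saturday.
From Saturday to the next Thursday is 5 days.

5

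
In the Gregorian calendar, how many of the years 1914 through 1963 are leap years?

Multiples of 4 in [1914,1963]: 12.
Of those, multiples of 100: 0 (not leap unless ÷400).
Multiples of 400: 0.
Leap years = 12 − 0 + 0 = 12.

12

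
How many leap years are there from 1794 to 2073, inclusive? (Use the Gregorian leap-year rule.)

Multiples of 4 in [1794,2073]: 70.
Of those, multiples of 100: 3 (not leap unless ÷400).
Multiples of 400: 1.
Leap years = 70 − 3 + 1 = 68.

68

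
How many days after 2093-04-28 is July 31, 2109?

Apr 28, 2093 → Apr 28, 2094: 365 days.
Apr 28, 2094 → Apr 28, 2095: 365 days.
Apr 28, 2095 → Apr 28, 2096: 366 days (Feb 29, 2096 is in that span).
Apr 28, 2096 → Apr 28, 2097: 365 days.
Apr 28, 2097 → Apr 28, 2098: 365 days.
Apr 28, 2098 → Apr 28, 2099: 365 days.
Apr 28, 2099 → Apr 28, 2100: 365 days.
Apr 28, 2100 → Apr 28, 2101: 365 days.
Apr 28, 2101 → Apr 28, 2102: 365 days.
Apr 28, 2102 → Apr 28, 2103: 365 days.
Apr 28, 2103 → Apr 28, 2104: 366 days (Feb 29, 2104 is in that span).
Apr 28, 2104 → Apr 28, 2105: 365 days.
Apr 28, 2105 → Apr 28, 2106: 365 days.
Apr 28, 2106 → Apr 28, 2107: 365 days.
Apr 28, 2107 → Apr 28, 2108: 366 days (Feb 29, 2108 is in that span).
Apr 28, 2108 → Apr 28, 2109: 365 days.
Apr 28, 2109 → May 28, 2109: 30 days (April has 30).
May 28, 2109 → Jun 28, 2109: 31 days (May has 31).
Jun 28, 2109 → Jul 28, 2109: 30 days (June has 30).
Jul 28, 2109 → Jul 31, 2109: 3 days.
Total: 5937 days.

5937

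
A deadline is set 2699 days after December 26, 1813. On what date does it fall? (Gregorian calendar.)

+365 (one year) → Dec 26, 1814 (2334 left).
+365 (one year) → Dec 26, 1815 (1969 left).
+366 (one year; includes Feb 29, 1816) → Dec 26, 1816 (1603 left).
+365 (one year) → Dec 26, 1817 (1238 left).
+365 (one year) → Dec 26, 1818 (873 left).
+365 (one year) → Dec 26, 1819 (508 left).
+366 (one year; includes Feb 29, 1820) → Dec 26, 1820 (142 left).
Dec has 31 days: +6 → Jan 1, 1821 (136 left).
Jan has 31 days: +31 → Feb 1, 1821 (105 left).
Feb has 28 days: +28 → Mar 1, 1821 (77 left).
Mar has 31 days: +31 → Apr 1, 1821 (46 left).
Apr has 30 days: +30 → May 1, 1821 (16 left).
+16 → May 17, 1821.

May 17, 1821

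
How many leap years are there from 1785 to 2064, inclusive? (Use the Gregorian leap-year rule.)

68

Multiples of 4 in [1785,2064]: 70.
Of those, multiples of 100: 3 (not leap unless ÷400).
Multiples of 400: 1.
Leap years = 70 − 3 + 1 = 68.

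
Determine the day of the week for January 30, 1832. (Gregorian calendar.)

Monday

Doomsday rule: the anchor day for the 1800s is Friday. For year 32: 32÷12 = 2 r 8, and 8÷4 = 2, so 2+8+2 = 12.
Friday + 12 ≡ Wednesday — that's 1832's doomsday.
In January the doomsday date is Jan 4 (1832 is a leap year (divisible by 4)).
Jan 30 is 26 days after Jan 4; 26 mod 7 = 5, so Wednesday + 5 = Monday.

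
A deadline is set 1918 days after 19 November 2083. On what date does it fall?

February 18, 2089

+366 (one year; includes Feb 29, 2084) → Nov 19, 2084 (1552 left).
+365 (one year) → Nov 19, 2085 (1187 left).
+365 (one year) → Nov 19, 2086 (822 left).
+365 (one year) → Nov 19, 2087 (457 left).
+366 (one year; includes Feb 29, 2088) → Nov 19, 2088 (91 left).
Nov has 30 days: +12 → Dec 1, 2088 (79 left).
Dec has 31 days: +31 → Jan 1, 2089 (48 left).
Jan has 31 days: +31 → Feb 1, 2089 (17 left).
+17 → Feb 18, 2089.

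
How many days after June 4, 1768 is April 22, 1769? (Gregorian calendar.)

322

Jun 4, 1768 → Jul 4, 1768: 30 days (June has 30).
Jul 4, 1768 → Aug 4, 1768: 31 days (July has 31).
Aug 4, 1768 → Sep 4, 1768: 31 days (August has 31).
Sep 4, 1768 → Oct 4, 1768: 30 days (September has 30).
Oct 4, 1768 → Nov 4, 1768: 31 days (October has 31).
Nov 4, 1768 → Dec 4, 1768: 30 days (November has 30).
Dec 4, 1768 → Jan 4, 1769: 31 days (December has 31).
Jan 4, 1769 → Feb 4, 1769: 31 days (January has 31).
Feb 4, 1769 → Mar 4, 1769: 28 days (February has 28).
Mar 4, 1769 → Apr 4, 1769: 31 days (March has 31).
Apr 4, 1769 → Apr 22, 1769: 18 days.
Total: 322 days.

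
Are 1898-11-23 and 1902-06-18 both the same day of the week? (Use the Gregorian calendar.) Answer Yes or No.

Yes

From Nov 23, 1898 to Jun 18, 1902 is 1302 days.
1302 mod 7 = 0, so they are the same weekday.
(Nov 23, 1898 is a Wednesday; Jun 18, 1902 is a Wednesday.)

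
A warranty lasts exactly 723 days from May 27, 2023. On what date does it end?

May 19, 2025

+366 (one year; includes Feb 29, 2024) → May 27, 2024 (357 left).
May has 31 days: +5 → Jun 1, 2024 (352 left).
Jun has 30 days: +30 → Jul 1, 2024 (322 left).
Jul has 31 days: +31 → Aug 1, 2024 (291 left).
Aug has 31 days: +31 → Sep 1, 2024 (260 left).
Sep has 30 days: +30 → Oct 1, 2024 (230 left).
Oct has 31 days: +31 → Nov 1, 2024 (199 left).
Nov has 30 days: +30 → Dec 1, 2024 (169 left).
Dec has 31 days: +31 → Jan 1, 2025 (138 left).
Jan has 31 days: +31 → Feb 1, 2025 (107 left).
Feb has 28 days: +28 → Mar 1, 2025 (79 left).
Mar has 31 days: +31 → Apr 1, 2025 (48 left).
Apr has 30 days: +30 → May 1, 2025 (18 left).
+18 → May 19, 2025.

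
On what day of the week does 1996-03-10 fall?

Sunday

January 1, 1996 is a Monday.
Jan 1, 1996 → Feb 1, 1996: 31 days (January has 31).
Feb 1, 1996 → Mar 1, 1996: 29 days (February has 29).
Mar 1, 1996 → Mar 10, 1996: 9 days.
Total: 69 days.
69 mod 7 = 6, so Monday + 6 = Sunday.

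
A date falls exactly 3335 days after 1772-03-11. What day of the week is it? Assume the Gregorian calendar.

Saturday

Mar 11, 1772 is a Wednesday.
3335 mod 7 = 3, so 3335 days after a Wednesday is Wednesday + 3 = Saturday.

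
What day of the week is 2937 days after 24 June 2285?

Jun 24, 2285 is a Wednesday.
2937 mod 7 = 4, so 2937 days after a Wednesday is Wednesday + 4 = Sunday.

Sunday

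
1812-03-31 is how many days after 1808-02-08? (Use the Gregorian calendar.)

Feb 8, 1808 → Feb 8, 1809: 366 days (Feb 29, 1808 is in that span).
Feb 8, 1809 → Feb 8, 1810: 365 days.
Feb 8, 1810 → Feb 8, 1811: 365 days.
Feb 8, 1811 → Feb 8, 1812: 365 days.
Feb 8, 1812 → Mar 8, 1812: 29 days (February has 29).
Mar 8, 1812 → Mar 31, 1812: 23 days.
Total: 1513 days.

1513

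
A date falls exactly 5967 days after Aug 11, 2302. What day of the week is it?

Thursday

First find the weekday of Aug 11, 2302. Doomsday rule: the anchor day for the 2300s is Wednesday. For year 02: 2÷12 = 0 r 2, and 2÷4 = 0, so 0+2+0 = 2.
Wednesday + 2 ≡ Friday — that's 2302's doomsday.
In August the doomsday date is Aug 8.
Aug 11 is 3 days after Aug 8; 3 mod 7 = 3, so Friday + 3 = Monday.
5967 mod 7 = 3, so 5967 days after a Monday is Monday + 3 = Thursday.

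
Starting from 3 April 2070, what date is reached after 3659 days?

+365 (one year) → Apr 3, 2071 (3294 left).
+366 (one year; includes Feb 29, 2072) → Apr 3, 2072 (2928 left).
+365 (one year) → Apr 3, 2073 (2563 left).
+365 (one year) → Apr 3, 2074 (2198 left).
+365 (one year) → Apr 3, 2075 (1833 left).
+366 (one year; includes Feb 29, 2076) → Apr 3, 2076 (1467 left).
+365 (one year) → Apr 3, 2077 (1102 left).
+365 (one year) → Apr 3, 2078 (737 left).
+365 (one year) → Apr 3, 2079 (372 left).
Apr has 30 days: +28 → May 1, 2079 (344 left).
May has 31 days: +31 → Jun 1, 2079 (313 left).
Jun has 30 days: +30 → Jul 1, 2079 (283 left).
Jul has 31 days: +31 → Aug 1, 2079 (252 left).
Aug has 31 days: +31 → Sep 1, 2079 (221 left).
Sep has 30 days: +30 → Oct 1, 2079 (191 left).
Oct has 31 days: +31 → Nov 1, 2079 (160 left).
Nov has 30 days: +30 → Dec 1, 2079 (130 left).
Dec has 31 days: +31 → Jan 1, 2080 (99 left).
Jan has 31 days: +31 → Feb 1, 2080 (68 left).
Feb has 29 days: +29 → Mar 1, 2080 (39 left).
Mar has 31 days: +31 → Apr 1, 2080 (8 left).
+8 → Apr 9, 2080.

April 9, 2080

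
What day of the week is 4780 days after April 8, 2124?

Friday

First find the weekday of Apr 8, 2124. Doomsday rule: the anchor day for the 2100s is Sunday. For year 24: 24÷12 = 2 r 0, and 0÷4 = 0, so 2+0+0 = 2.
Sunday + 2 ≡ Tuesday — that's 2124's doomsday.
In April the doomsday date is Apr 4.
Apr 8 is 4 days after Apr 4; 4 mod 7 = 4, so Tuesday + 4 = Saturday.
4780 mod 7 = 6, so 4780 days after a Saturday is Saturday + 6 = Friday.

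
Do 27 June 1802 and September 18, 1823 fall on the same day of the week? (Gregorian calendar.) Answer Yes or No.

No

From Jun 27, 1802 to Sep 18, 1823 is 7753 days.
7753 mod 7 = 4, so they are different weekdays.
(Jun 27, 1802 is a Sunday; Sep 18, 1823 is a Thursday.)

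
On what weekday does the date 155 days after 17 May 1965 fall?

Tuesday

May 17, 1965 is a Monday.
155 mod 7 = 1, so 155 days after a Monday is Monday + 1 = Tuesday.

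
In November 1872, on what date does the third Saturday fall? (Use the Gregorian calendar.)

November 1, 1872 is a Friday.
The first Saturday is therefore November 2 (1 days later).
The third Saturday is 2 + 2×7 = November 16.

November 16, 1872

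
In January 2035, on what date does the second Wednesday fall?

January 10, 2035

January 1, 2035 is a Monday.
The first Wednesday is therefore January 3 (2 days later).
The second Wednesday is 3 + 1×7 = January 10.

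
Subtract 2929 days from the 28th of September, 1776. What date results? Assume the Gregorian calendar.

−366 (one year; includes Feb 29, 1776) → Sep 28, 1775 (2563 left).
−365 (one year) → Sep 28, 1774 (2198 left).
−365 (one year) → Sep 28, 1773 (1833 left).
−365 (one year) → Sep 28, 1772 (1468 left).
−366 (one year; includes Feb 29, 1772) → Sep 28, 1771 (1102 left).
−365 (one year) → Sep 28, 1770 (737 left).
−365 (one year) → Sep 28, 1769 (372 left).
−28 → Aug 31, 1769 (end of Aug, 31 days; 344 left).
−31 → Jul 31, 1769 (end of Jul, 31 days; 313 left).
−31 → Jun 30, 1769 (end of Jun, 30 days; 282 left).
−30 → May 31, 1769 (end of May, 31 days; 252 left).
−31 → Apr 30, 1769 (end of Apr, 30 days; 221 left).
−30 → Mar 31, 1769 (end of Mar, 31 days; 191 left).
−31 → Feb 28, 1769 (end of Feb, 28 days; 160 left).
−28 → Jan 31, 1769 (end of Jan, 31 days; 132 left).
−31 → Dec 31, 1768 (end of Dec, 31 days; 101 left).
−31 → Nov 30, 1768 (end of Nov, 30 days; 70 left).
−30 → Oct 31, 1768 (end of Oct, 31 days; 40 left).
−31 → Sep 30, 1768 (end of Sep, 30 days; 9 left).
−9 → Sep 21, 1768.

September 21, 1768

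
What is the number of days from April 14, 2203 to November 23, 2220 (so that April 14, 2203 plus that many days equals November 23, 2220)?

Apr 14, 2203 → Apr 14, 2204: 366 days (Feb 29, 2204 is in that span).
Apr 14, 2204 → Apr 14, 2205: 365 days.
Apr 14, 2205 → Apr 14, 2206: 365 days.
Apr 14, 2206 → Apr 14, 2207: 365 days.
Apr 14, 2207 → Apr 14, 2208: 366 days (Feb 29, 2208 is in that span).
Apr 14, 2208 → Apr 14, 2209: 365 days.
Apr 14, 2209 → Apr 14, 2210: 365 days.
Apr 14, 2210 → Apr 14, 2211: 365 days.
Apr 14, 2211 → Apr 14, 2212: 366 days (Feb 29, 2212 is in that span).
Apr 14, 2212 → Apr 14, 2213: 365 days.
Apr 14, 2213 → Apr 14, 2214: 365 days.
Apr 14, 2214 → Apr 14, 2215: 365 days.
Apr 14, 2215 → Apr 14, 2216: 366 days (Feb 29, 2216 is in that span).
Apr 14, 2216 → Apr 14, 2217: 365 days.
Apr 14, 2217 → Apr 14, 2218: 365 days.
Apr 14, 2218 → Apr 14, 2219: 365 days.
Apr 14, 2219 → Apr 14, 2220: 366 days (Feb 29, 2220 is in that span).
Apr 14, 2220 → May 14, 2220: 30 days (April has 30).
May 14, 2220 → Jun 14, 2220: 31 days (May has 31).
Jun 14, 2220 → Jul 14, 2220: 30 days (June has 30).
Jul 14, 2220 → Aug 14, 2220: 31 days (July has 31).
Aug 14, 2220 → Sep 14, 2220: 31 days (August has 31).
Sep 14, 2220 → Oct 14, 2220: 30 days (September has 30).
Oct 14, 2220 → Nov 14, 2220: 31 days (October has 31).
Nov 14, 2220 → Nov 23, 2220: 9 days.
Total: 6433 days.

6433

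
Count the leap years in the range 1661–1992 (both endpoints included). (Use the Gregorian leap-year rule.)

Multiples of 4 in [1661,1992]: 83.
Of those, multiples of 100: 3 (not leap unless ÷400).
Multiples of 400: 0.
Leap years = 83 − 3 + 0 = 80.

80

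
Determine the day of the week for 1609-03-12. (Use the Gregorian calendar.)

Thursday

Doomsday rule: the anchor day for the 1600s is Tuesday. For year 09: 9÷12 = 0 r 9, and 9÷4 = 2, so 0+9+2 = 11.
Tuesday + 11 ≡ Saturday — that's 1609's doomsday.
In March the doomsday date is Mar 14.
Mar 12 is 2 days before Mar 14; 2 mod 7 = 2, so Saturday − 2 = Thursday.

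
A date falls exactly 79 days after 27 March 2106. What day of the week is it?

Mar 27, 2106 is a Saturday.
79 mod 7 = 2, so 79 days after a Saturday is Saturday + 2 = Monday.

Monday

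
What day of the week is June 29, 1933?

Doomsday rule: the anchor day for the 1900s is Wednesday. For year 33: 33÷12 = 2 r 9, and 9÷4 = 2, so 2+9+2 = 13.
Wednesday + 13 ≡ Tuesday — that's 1933's doomsday.
In June the doomsday date is Jun 6.
Jun 29 is 23 days after Jun 6; 23 mod 7 = 2, so Tuesday + 2 = Thursday.

Thursday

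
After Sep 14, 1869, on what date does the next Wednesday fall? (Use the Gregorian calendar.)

September 15, 1869

Sep 14, 1869 is a Tuesday.
From Tuesday to the next Wednesday is 1 day.
Sep 14, 1869 + 1 = Sep 15, 1869.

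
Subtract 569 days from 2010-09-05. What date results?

−365 (one year) → Sep 5, 2009 (204 left).
−5 → Aug 31, 2009 (end of Aug, 31 days; 199 left).
−31 → Jul 31, 2009 (end of Jul, 31 days; 168 left).
−31 → Jun 30, 2009 (end of Jun, 30 days; 137 left).
−30 → May 31, 2009 (end of May, 31 days; 107 left).
−31 → Apr 30, 2009 (end of Apr, 30 days; 76 left).
−30 → Mar 31, 2009 (end of Mar, 31 days; 46 left).
−31 → Feb 28, 2009 (end of Feb, 28 days; 15 left).
−15 → Feb 13, 2009.

February 13, 2009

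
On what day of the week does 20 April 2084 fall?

January 1, 2084 is a Saturday.
Jan 1, 2084 → Feb 1, 2084: 31 days (January has 31).
Feb 1, 2084 → Mar 1, 2084: 29 days (February has 29).
Mar 1, 2084 → Apr 1, 2084: 31 days (March has 31).
Apr 1, 2084 → Apr 20, 2084: 19 days.
Total: 110 days.
110 mod 7 = 5, so Saturday + 5 = Thursday.

Thursday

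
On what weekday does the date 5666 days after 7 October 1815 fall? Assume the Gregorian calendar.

Oct 7, 1815 is a Saturday.
5666 mod 7 = 3, so 5666 days after a Saturday is Saturday + 3 = Tuesday.

Tuesday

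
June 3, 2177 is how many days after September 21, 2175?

621

Sep 21, 2175 → Sep 21, 2176: 366 days (Feb 29, 2176 is in that span).
Sep 21, 2176 → Oct 21, 2176: 30 days (September has 30).
Oct 21, 2176 → Nov 21, 2176: 31 days (October has 31).
Nov 21, 2176 → Dec 21, 2176: 30 days (November has 30).
Dec 21, 2176 → Jan 21, 2177: 31 days (December has 31).
Jan 21, 2177 → Feb 21, 2177: 31 days (January has 31).
Feb 21, 2177 → Mar 21, 2177: 28 days (February has 28).
Mar 21, 2177 → Apr 21, 2177: 31 days (March has 31).
Apr 21, 2177 → May 21, 2177: 30 days (April has 30).
May 21, 2177 → Jun 3, 2177: 13 days.
Total: 621 days.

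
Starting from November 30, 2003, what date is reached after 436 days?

February 8, 2005

+366 (one year; includes Feb 29, 2004) → Nov 30, 2004 (70 left).
Nov has 30 days: +1 → Dec 1, 2004 (69 left).
Dec has 31 days: +31 → Jan 1, 2005 (38 left).
Jan has 31 days: +31 → Feb 1, 2005 (7 left).
+7 → Feb 8, 2005.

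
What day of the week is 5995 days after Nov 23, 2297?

Nov 23, 2297 is a Tuesday.
5995 mod 7 = 3, so 5995 days after a Tuesday is Tuesday + 3 = Friday.

Friday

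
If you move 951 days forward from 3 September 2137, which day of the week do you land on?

Monday

Sep 3, 2137 is a Tuesday.
951 mod 7 = 6, so 951 days after a Tuesday is Tuesday + 6 = Monday.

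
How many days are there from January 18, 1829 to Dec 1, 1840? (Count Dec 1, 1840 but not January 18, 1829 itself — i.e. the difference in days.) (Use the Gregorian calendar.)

Jan 18, 1829 → Jan 18, 1830: 365 days.
Jan 18, 1830 → Jan 18, 1831: 365 days.
Jan 18, 1831 → Jan 18, 1832: 365 days.
Jan 18, 1832 → Jan 18, 1833: 366 days (Feb 29, 1832 is in that span).
Jan 18, 1833 → Jan 18, 1834: 365 days.
Jan 18, 1834 → Jan 18, 1835: 365 days.
Jan 18, 1835 → Jan 18, 1836: 365 days.
Jan 18, 1836 → Jan 18, 1837: 366 days (Feb 29, 1836 is in that span).
Jan 18, 1837 → Jan 18, 1838: 365 days.
Jan 18, 1838 → Jan 18, 1839: 365 days.
Jan 18, 1839 → Jan 18, 1840: 365 days.
Jan 18, 1840 → Feb 18, 1840: 31 days (January has 31).
Feb 18, 1840 → Mar 18, 1840: 29 days (February has 29).
Mar 18, 1840 → Apr 18, 1840: 31 days (March has 31).
Apr 18, 1840 → May 18, 1840: 30 days (April has 30).
May 18, 1840 → Jun 18, 1840: 31 days (May has 31).
Jun 18, 1840 → Jul 18, 1840: 30 days (June has 30).
Jul 18, 1840 → Aug 18, 1840: 31 days (July has 31).
Aug 18, 1840 → Sep 18, 1840: 31 days (August has 31).
Sep 18, 1840 → Oct 18, 1840: 30 days (September has 30).
Oct 18, 1840 → Nov 18, 1840: 31 days (October has 31).
Nov 18, 1840 → Dec 1, 1840: 13 days.
Total: 4335 days.

4335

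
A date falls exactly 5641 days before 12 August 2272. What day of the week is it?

First find the weekday of Aug 12, 2272. Doomsday rule: the anchor day for the 2200s is Friday. For year 72: 72÷12 = 6 r 0, and 0÷4 = 0, so 6+0+0 = 6.
Friday + 6 ≡ Thursday — that's 2272's doomsday.
In August the doomsday date is Aug 8.
Aug 12 is 4 days after Aug 8; 4 mod 7 = 4, so Thursday + 4 = Monday.
5641 mod 7 = 6, so 5641 days before a Monday is Monday − 6 = Tuesday.

Tuesday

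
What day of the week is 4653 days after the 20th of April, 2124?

Tuesday

First find the weekday of Apr 20, 2124. Doomsday rule: the anchor day for the 2100s is Sunday. For year 24: 24÷12 = 2 r 0, and 0÷4 = 0, so 2+0+0 = 2.
Sunday + 2 ≡ Tuesday — that's 2124's doomsday.
In April the doomsday date is Apr 4.
Apr 20 is 16 days after Apr 4; 16 mod 7 = 2, so Tuesday + 2 = Thursday.
4653 mod 7 = 5, so 4653 days after a Thursday is Thursday + 5 = Tuesday.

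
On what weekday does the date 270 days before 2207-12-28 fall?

Thursday

Dec 28, 2207 is a Monday.
270 mod 7 = 4, so 270 days before a Monday is Monday − 4 = Thursday.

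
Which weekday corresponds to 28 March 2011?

January 1, 2011 is a Saturday.
Jan 1, 2011 → Feb 1, 2011: 31 days (January has 31).
Feb 1, 2011 → Mar 1, 2011: 28 days (February has 28).
Mar 1, 2011 → Mar 28, 2011: 27 days.
Total: 86 days.
86 mod 7 = 2, so Saturday + 2 = Monday.

Monday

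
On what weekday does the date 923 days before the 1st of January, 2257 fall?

Jan 1, 2257 is a Thursday.
923 mod 7 = 6, so 923 days before a Thursday is Thursday − 6 = Friday.

Friday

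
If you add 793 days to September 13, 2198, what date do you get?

+365 (one year) → Sep 13, 2199 (428 left).
+365 (one year) → Sep 13, 2200 (63 left).
Sep has 30 days: +18 → Oct 1, 2200 (45 left).
Oct has 31 days: +31 → Nov 1, 2200 (14 left).
+14 → Nov 15, 2200.

November 15, 2200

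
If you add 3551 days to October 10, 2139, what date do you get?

+366 (one year; includes Feb 29, 2140) → Oct 10, 2140 (3185 left).
+365 (one year) → Oct 10, 2141 (2820 left).
+365 (one year) → Oct 10, 2142 (2455 left).
+365 (one year) → Oct 10, 2143 (2090 left).
+366 (one year; includes Feb 29, 2144) → Oct 10, 2144 (1724 left).
+365 (one year) → Oct 10, 2145 (1359 left).
+365 (one year) → Oct 10, 2146 (994 left).
+365 (one year) → Oct 10, 2147 (629 left).
+366 (one year; includes Feb 29, 2148) → Oct 10, 2148 (263 left).
Oct has 31 days: +22 → Nov 1, 2148 (241 left).
Nov has 30 days: +30 → Dec 1, 2148 (211 left).
Dec has 31 days: +31 → Jan 1, 2149 (180 left).
Jan has 31 days: +31 → Feb 1, 2149 (149 left).
Feb has 28 days: +28 → Mar 1, 2149 (121 left).
Mar has 31 days: +31 → Apr 1, 2149 (90 left).
Apr has 30 days: +30 → May 1, 2149 (60 left).
May has 31 days: +31 → Jun 1, 2149 (29 left).
+29 → Jun 30, 2149.

June 30, 2149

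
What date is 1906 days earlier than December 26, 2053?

−365 (one year) → Dec 26, 2052 (1541 left).
−366 (one year; includes Feb 29, 2052) → Dec 26, 2051 (1175 left).
−365 (one year) → Dec 26, 2050 (810 left).
−365 (one year) → Dec 26, 2049 (445 left).
−365 (one year) → Dec 26, 2048 (80 left).
−26 → Nov 30, 2048 (end of Nov, 30 days; 54 left).
−30 → Oct 31, 2048 (end of Oct, 31 days; 24 left).
−24 → Oct 7, 2048.

October 7, 2048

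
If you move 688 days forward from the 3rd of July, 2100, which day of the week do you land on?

Monday

First find the weekday of Jul 3, 2100. Doomsday rule: the anchor day for the 2100s is Sunday. For year 00: 0÷12 = 0 r 0, and 0÷4 = 0, so 0+0+0 = 0.
Sunday + 0 ≡ Sunday — that's 2100's doomsday.
In July the doomsday date is Jul 11.
Jul 3 is 8 days before Jul 11; 8 mod 7 = 1, so Sunday − 1 = Saturday.
688 mod 7 = 2, so 688 days after a Saturday is Saturday + 2 = Monday.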